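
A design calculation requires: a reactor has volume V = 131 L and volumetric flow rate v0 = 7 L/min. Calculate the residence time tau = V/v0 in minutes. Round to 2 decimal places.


tau = V / v0
tau = 131 / 7
tau = 18.71 min


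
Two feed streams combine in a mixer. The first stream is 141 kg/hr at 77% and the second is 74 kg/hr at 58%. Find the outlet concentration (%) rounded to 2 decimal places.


Mass balance on solute: F1*x1 + F2*x2 = F3*x3
F3 = F1 + F2 = 141 + 74 = 215 kg/hr
x3 = (F1*x1 + F2*x2)/F3
x3 = (141*0.77 + 74*0.58) / 215
x3 = 70.46%


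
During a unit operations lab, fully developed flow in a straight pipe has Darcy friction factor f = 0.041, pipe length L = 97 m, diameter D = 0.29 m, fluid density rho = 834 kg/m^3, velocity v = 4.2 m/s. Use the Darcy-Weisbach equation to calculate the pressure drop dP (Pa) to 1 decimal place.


dP = f * (L/D) * (rho*v^2/2)
dP = 0.041 * (97/0.29) * (834*4.2^2/2)
L/D = 334.48275862
rho*v^2/2 = 834*17.64/2 = 7355.88
dP = 0.041 * 334.48275862 * 7355.88
dP = 100877.0 Pa


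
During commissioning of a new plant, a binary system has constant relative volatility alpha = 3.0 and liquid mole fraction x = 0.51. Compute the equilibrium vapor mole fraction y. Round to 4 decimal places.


y = alpha*x / (1 + (alpha-1)*x)
y = 3.0*0.51 / (1 + (3.0-1)*0.51)
y = 1.53 / (1 + 1.02)
y = 1.53 / 2.02
y = 0.7574


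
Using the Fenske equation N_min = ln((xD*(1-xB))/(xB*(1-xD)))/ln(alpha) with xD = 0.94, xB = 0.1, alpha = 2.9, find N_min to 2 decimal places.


N_min = ln((xD*(1-xB))/(xB*(1-xD))) / ln(alpha)
Numerator inside ln: 0.846 / 0.006 = 141.0
ln(141.0) = 4.94876
ln(alpha) = ln(2.9) = 1.064711
N_min = 4.94876 / 1.064711 = 4.65


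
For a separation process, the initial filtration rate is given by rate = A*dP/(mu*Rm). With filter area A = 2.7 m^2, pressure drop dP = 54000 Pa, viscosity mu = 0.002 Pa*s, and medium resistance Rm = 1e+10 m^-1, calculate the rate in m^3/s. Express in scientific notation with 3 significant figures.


rate = A * dP / (mu * Rm)
rate = 2.7 * 54000 / (0.002 * 1e+10)
rate = 145800.0 / 2.000e+07
rate = 7.29e-03 m^3/s


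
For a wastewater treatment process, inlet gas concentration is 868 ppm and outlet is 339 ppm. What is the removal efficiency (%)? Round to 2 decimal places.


Efficiency = (G_in - G_out) / G_in * 100%
Efficiency = (868 - 339) / 868 * 100
Efficiency = 529 / 868 * 100
Efficiency = 60.94%


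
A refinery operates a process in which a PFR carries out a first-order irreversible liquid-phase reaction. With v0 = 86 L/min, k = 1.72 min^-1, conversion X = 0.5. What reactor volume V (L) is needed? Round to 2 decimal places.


V = (v0/k) * ln(1/(1-X))
V = (86/1.72) * ln(1/(1-0.5))
V = 50.0 * ln(2.0)
V = 50.0 * 0.693147
V = 34.66 L


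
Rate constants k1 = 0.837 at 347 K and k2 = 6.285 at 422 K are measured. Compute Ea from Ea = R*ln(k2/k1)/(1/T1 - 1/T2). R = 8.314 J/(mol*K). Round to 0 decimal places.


Ea = R * ln(k2/k1) / (1/T1 - 1/T2)
ln(k2/k1) = ln(6.285/0.837) = 2.0160971
1/T1 - 1/T2 = 1/347 - 1/422 = 0.000512176134
Ea = 8.314 * 2.0160971 / 0.000512176134
Ea = 32727 J/mol


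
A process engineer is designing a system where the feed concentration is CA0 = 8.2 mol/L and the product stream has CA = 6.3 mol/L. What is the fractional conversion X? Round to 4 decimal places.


X = (CA0 - CA) / CA0
X = (8.2 - 6.3) / 8.2
X = 1.9 / 8.2
X = 0.2317


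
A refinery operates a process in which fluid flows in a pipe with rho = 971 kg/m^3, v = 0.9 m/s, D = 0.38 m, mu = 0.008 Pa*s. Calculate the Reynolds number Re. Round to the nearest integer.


Re = rho * v * D / mu
Re = 971 * 0.9 * 0.38 / 0.008
Re = 332.082 / 0.008
Re = 41510


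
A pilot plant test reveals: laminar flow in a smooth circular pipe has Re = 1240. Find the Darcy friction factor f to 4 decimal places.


f = 64 / Re
f = 64 / 1240
f = 0.0516


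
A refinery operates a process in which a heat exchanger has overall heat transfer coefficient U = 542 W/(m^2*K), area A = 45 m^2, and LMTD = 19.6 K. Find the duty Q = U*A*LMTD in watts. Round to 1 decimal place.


Q = U * A * LMTD
Q = 542 * 45 * 19.6
Q = 478044.0 W


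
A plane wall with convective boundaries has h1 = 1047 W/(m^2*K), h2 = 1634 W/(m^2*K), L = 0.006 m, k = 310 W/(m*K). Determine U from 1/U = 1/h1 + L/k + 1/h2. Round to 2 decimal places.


1/U = 1/h1 + L/k + 1/h2
1/U = 1/1047 + 0.006/310 + 1/1634
1/U = 0.0009551098 + 1.93548e-05 + 0.0006119951
1/U = 0.0015864597
U = 630.33 W/(m^2*K)


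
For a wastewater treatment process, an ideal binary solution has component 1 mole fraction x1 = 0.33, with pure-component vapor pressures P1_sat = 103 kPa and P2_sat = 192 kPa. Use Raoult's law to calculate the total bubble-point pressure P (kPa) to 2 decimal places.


P = x1*P1_sat + x2*P2_sat
x2 = 1 - x1 = 1 - 0.33 = 0.67
P = 0.33*103 + 0.67*192
P = 33.99 + 128.64
P = 162.63 kPa


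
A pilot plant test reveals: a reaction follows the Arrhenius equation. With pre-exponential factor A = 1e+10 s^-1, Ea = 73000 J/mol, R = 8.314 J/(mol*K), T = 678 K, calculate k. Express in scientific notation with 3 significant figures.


k = A * exp(-Ea/(R*T))
k = 1e+10 * exp(-73000 / (8.314 * 678))
k = 1e+10 * exp(-12.950399)
k = 2.38e+04


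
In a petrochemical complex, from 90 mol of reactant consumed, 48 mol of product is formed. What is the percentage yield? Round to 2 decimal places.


Yield = (moles product / moles consumed) * 100%
Yield = (48 / 90) * 100
Yield = 0.5333 * 100
Yield = 53.33%


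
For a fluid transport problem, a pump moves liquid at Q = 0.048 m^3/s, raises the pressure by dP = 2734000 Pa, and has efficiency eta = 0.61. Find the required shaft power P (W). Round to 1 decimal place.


P = Q * dP / eta
P = 0.048 * 2734000 / 0.61
P = 131232.0 / 0.61
P = 215134.4 W


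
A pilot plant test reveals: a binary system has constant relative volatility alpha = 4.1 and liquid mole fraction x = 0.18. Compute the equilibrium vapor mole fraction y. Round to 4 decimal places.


y = alpha*x / (1 + (alpha-1)*x)
y = 4.1*0.18 / (1 + (4.1-1)*0.18)
y = 0.738 / (1 + 0.558)
y = 0.738 / 1.558
y = 0.4737


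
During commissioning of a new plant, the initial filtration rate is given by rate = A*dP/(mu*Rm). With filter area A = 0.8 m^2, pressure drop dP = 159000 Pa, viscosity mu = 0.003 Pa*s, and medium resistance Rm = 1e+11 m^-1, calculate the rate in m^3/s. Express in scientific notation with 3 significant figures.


rate = A * dP / (mu * Rm)
rate = 0.8 * 159000 / (0.003 * 1e+11)
rate = 127200.0 / 3.000e+08
rate = 4.24e-04 m^3/s


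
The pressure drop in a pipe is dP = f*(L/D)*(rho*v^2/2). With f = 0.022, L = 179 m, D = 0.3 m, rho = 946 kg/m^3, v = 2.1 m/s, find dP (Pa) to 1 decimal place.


dP = f * (L/D) * (rho*v^2/2)
dP = 0.022 * (179/0.3) * (946*2.1^2/2)
L/D = 596.66666667
rho*v^2/2 = 946*4.41/2 = 2085.93
dP = 0.022 * 596.66666667 * 2085.93
dP = 27381.3 Pa


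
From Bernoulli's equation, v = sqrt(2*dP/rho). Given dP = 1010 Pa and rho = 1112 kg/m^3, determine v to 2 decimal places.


v = sqrt(2*dP/rho)
v = sqrt(2*1010/1112)
v = sqrt(1.816547)
v = 1.35 m/s


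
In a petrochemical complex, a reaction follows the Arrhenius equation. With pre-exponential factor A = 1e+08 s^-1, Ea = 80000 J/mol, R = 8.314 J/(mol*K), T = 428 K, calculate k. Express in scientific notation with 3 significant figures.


k = A * exp(-Ea/(R*T))
k = 1e+08 * exp(-80000 / (8.314 * 428))
k = 1e+08 * exp(-22.482065)
k = 1.72e-02


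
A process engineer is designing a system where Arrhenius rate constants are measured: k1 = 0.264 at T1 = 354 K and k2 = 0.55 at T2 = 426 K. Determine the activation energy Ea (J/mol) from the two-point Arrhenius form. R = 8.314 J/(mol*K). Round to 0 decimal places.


Ea = R * ln(k2/k1) / (1/T1 - 1/T2)
ln(k2/k1) = ln(0.55/0.264) = 0.7339692
1/T1 - 1/T2 = 1/354 - 1/426 = 0.000477440917
Ea = 8.314 * 0.7339692 / 0.000477440917
Ea = 12781 J/mol


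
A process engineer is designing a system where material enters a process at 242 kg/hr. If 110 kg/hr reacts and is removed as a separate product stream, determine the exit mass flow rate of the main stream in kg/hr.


Steady-state mass balance on the main outlet: F_out = F_in - F_removed
F_out = 242 - 110
F_out = 132 kg/hr


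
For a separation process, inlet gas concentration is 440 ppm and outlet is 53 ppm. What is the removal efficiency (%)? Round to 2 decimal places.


Efficiency = (G_in - G_out) / G_in * 100%
Efficiency = (440 - 53) / 440 * 100
Efficiency = 387 / 440 * 100
Efficiency = 87.95%


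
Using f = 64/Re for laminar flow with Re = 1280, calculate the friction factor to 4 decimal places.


f = 64 / Re
f = 64 / 1280
f = 0.0500


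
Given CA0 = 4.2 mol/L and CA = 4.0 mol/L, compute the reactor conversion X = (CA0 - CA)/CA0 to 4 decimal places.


X = (CA0 - CA) / CA0
X = (4.2 - 4.0) / 4.2
X = 0.2 / 4.2
X = 0.0476


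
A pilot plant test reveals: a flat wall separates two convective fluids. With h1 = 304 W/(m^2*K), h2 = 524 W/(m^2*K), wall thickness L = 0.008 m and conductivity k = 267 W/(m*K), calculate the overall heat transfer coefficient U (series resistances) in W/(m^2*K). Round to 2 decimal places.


1/U = 1/h1 + L/k + 1/h2
1/U = 1/304 + 0.008/267 + 1/524
1/U = 0.0032894737 + 2.99625e-05 + 0.0019083969
1/U = 0.0052278331
U = 191.28 W/(m^2*K)


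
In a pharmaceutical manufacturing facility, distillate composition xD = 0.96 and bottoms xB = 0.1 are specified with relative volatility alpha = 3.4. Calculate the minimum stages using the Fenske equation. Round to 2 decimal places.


N_min = ln((xD*(1-xB))/(xB*(1-xD))) / ln(alpha)
Numerator inside ln: 0.864 / 0.004 = 216.0
ln(216.0) = 5.375278
ln(alpha) = ln(3.4) = 1.223775
N_min = 5.375278 / 1.223775 = 4.39


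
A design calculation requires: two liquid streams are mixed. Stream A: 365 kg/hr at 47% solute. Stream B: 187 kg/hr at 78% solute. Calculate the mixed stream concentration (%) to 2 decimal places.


Mass balance on solute: F1*x1 + F2*x2 = F3*x3
F3 = F1 + F2 = 365 + 187 = 552 kg/hr
x3 = (F1*x1 + F2*x2)/F3
x3 = (365*0.47 + 187*0.78) / 552
x3 = 57.50%


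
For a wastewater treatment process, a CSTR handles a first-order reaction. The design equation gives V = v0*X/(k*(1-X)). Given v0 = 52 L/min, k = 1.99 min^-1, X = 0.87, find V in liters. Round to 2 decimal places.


V = v0 * X / (k * (1 - X))
V = 52 * 0.87 / (1.99 * (1 - 0.87))
V = 45.24 / (1.99 * 0.13)
V = 45.24 / 0.2587
V = 174.87 L


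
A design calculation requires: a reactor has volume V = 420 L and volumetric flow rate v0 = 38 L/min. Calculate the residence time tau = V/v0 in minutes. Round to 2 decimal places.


tau = V / v0
tau = 420 / 38
tau = 11.05 min


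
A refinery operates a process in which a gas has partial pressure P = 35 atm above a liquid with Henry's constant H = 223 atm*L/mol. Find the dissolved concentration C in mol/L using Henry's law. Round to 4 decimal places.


C = P / H
C = 35 / 223
C = 0.1570 mol/L


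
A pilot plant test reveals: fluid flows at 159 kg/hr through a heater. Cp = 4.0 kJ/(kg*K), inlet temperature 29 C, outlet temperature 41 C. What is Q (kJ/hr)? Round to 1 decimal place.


Q = m_dot * Cp * (T2 - T1)
Q = 159 * 4.0 * (41 - 29)
Q = 159 * 4.0 * 12
Q = 7632.0 kJ/hr


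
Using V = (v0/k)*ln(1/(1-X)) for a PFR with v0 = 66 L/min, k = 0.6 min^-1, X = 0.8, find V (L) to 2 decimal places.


V = (v0/k) * ln(1/(1-X))
V = (66/0.6) * ln(1/(1-0.8))
V = 110.0 * ln(5.0)
V = 110.0 * 1.609438
V = 177.04 L


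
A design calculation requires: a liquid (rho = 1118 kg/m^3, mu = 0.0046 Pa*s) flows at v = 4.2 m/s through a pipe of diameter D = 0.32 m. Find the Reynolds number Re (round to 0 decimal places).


Re = rho * v * D / mu
Re = 1118 * 4.2 * 0.32 / 0.0046
Re = 1502.592 / 0.0046
Re = 326650


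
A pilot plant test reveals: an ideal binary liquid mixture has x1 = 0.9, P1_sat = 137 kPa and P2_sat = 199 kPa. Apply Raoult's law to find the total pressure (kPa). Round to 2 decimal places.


P = x1*P1_sat + x2*P2_sat
x2 = 1 - x1 = 1 - 0.9 = 0.1
P = 0.9*137 + 0.1*199
P = 123.3 + 19.9
P = 143.20 kPa


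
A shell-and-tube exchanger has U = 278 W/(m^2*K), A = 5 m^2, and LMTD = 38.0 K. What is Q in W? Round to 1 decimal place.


Q = U * A * LMTD
Q = 278 * 5 * 38.0
Q = 52820.0 W


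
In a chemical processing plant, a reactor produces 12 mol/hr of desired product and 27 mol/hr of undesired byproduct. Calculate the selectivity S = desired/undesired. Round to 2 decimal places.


S = desired product rate / undesired product rate
S = 12 / 27
S = 0.44


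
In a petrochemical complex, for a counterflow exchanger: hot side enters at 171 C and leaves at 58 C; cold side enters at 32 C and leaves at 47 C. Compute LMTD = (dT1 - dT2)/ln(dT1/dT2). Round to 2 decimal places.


dT1 = Th_in - Tc_out = 171 - 47 = 124
dT2 = Th_out - Tc_in = 58 - 32 = 26
LMTD = (dT1 - dT2) / ln(dT1/dT2)
LMTD = (124 - 26) / ln(124/26)
LMTD = 62.73 K


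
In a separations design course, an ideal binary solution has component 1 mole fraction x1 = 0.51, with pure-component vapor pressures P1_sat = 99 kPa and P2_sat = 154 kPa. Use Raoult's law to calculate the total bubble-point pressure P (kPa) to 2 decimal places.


P = x1*P1_sat + x2*P2_sat
x2 = 1 - x1 = 1 - 0.51 = 0.49
P = 0.51*99 + 0.49*154
P = 50.49 + 75.46
P = 125.95 kPa


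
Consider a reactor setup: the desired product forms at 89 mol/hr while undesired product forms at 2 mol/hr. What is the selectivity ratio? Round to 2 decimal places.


S = desired product rate / undesired product rate
S = 89 / 2
S = 44.50


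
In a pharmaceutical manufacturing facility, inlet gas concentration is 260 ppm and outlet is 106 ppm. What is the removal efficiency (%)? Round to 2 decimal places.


Efficiency = (G_in - G_out) / G_in * 100%
Efficiency = (260 - 106) / 260 * 100
Efficiency = 154 / 260 * 100
Efficiency = 59.23%


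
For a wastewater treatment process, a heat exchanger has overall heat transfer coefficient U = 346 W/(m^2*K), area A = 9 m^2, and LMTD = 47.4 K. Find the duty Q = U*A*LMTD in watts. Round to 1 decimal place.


Q = U * A * LMTD
Q = 346 * 9 * 47.4
Q = 147603.6 W


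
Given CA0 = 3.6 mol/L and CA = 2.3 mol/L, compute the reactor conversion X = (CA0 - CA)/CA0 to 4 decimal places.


X = (CA0 - CA) / CA0
X = (3.6 - 2.3) / 3.6
X = 1.3 / 3.6
X = 0.3611


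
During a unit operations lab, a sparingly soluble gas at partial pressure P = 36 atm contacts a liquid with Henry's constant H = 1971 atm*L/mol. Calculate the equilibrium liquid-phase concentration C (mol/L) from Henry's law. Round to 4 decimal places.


C = P / H
C = 36 / 1971
C = 0.0183 mol/L


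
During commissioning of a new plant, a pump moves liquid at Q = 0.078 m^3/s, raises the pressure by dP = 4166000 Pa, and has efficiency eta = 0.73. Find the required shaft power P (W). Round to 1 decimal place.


P = Q * dP / eta
P = 0.078 * 4166000 / 0.73
P = 324948.0 / 0.73
P = 445134.2 W


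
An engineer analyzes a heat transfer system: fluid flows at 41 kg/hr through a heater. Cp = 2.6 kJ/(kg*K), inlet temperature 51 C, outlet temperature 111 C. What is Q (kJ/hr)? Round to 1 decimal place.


Q = m_dot * Cp * (T2 - T1)
Q = 41 * 2.6 * (111 - 51)
Q = 41 * 2.6 * 60
Q = 6396.0 kJ/hr


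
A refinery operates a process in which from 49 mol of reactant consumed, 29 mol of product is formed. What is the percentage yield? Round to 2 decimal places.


Yield = (moles product / moles consumed) * 100%
Yield = (29 / 49) * 100
Yield = 0.5918 * 100
Yield = 59.18%


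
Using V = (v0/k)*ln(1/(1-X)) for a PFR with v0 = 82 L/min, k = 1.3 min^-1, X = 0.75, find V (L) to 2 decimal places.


V = (v0/k) * ln(1/(1-X))
V = (82/1.3) * ln(1/(1-0.75))
V = 63.076923 * ln(4.0)
V = 63.076923 * 1.386294
V = 87.44 L


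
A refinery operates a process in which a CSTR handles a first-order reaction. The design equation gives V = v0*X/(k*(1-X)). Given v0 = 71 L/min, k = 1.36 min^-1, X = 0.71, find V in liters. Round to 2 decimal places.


V = v0 * X / (k * (1 - X))
V = 71 * 0.71 / (1.36 * (1 - 0.71))
V = 50.41 / (1.36 * 0.29)
V = 50.41 / 0.3944
V = 127.81 L


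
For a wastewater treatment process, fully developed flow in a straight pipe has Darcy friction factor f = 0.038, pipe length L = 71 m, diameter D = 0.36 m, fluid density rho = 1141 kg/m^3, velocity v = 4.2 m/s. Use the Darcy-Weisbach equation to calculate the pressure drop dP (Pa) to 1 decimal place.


dP = f * (L/D) * (rho*v^2/2)
dP = 0.038 * (71/0.36) * (1141*4.2^2/2)
L/D = 197.22222222
rho*v^2/2 = 1141*17.64/2 = 10063.62
dP = 0.038 * 197.22222222 * 10063.62
dP = 75421.2 Pa


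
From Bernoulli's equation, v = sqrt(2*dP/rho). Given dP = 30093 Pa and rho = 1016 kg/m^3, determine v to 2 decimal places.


v = sqrt(2*dP/rho)
v = sqrt(2*30093/1016)
v = sqrt(59.238189)
v = 7.70 m/s


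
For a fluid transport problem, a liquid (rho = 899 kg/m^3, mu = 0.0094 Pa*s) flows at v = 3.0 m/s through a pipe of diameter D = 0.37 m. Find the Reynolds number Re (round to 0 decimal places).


Re = rho * v * D / mu
Re = 899 * 3.0 * 0.37 / 0.0094
Re = 997.89 / 0.0094
Re = 106159


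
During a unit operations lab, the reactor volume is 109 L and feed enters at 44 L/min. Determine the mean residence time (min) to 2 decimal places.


tau = V / v0
tau = 109 / 44
tau = 2.48 min


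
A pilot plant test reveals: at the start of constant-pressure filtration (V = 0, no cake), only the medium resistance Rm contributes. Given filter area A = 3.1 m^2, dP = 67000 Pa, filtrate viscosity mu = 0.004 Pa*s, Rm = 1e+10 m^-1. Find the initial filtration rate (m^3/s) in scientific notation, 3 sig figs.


rate = A * dP / (mu * Rm)
rate = 3.1 * 67000 / (0.004 * 1e+10)
rate = 207700.0 / 4.000e+07
rate = 5.19e-03 m^3/s


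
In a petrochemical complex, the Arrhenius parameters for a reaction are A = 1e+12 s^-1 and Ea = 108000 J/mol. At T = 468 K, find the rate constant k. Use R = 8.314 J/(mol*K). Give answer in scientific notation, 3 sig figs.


k = A * exp(-Ea/(R*T))
k = 1e+12 * exp(-108000 / (8.314 * 468))
k = 1e+12 * exp(-27.756703)
k = 8.82e-01


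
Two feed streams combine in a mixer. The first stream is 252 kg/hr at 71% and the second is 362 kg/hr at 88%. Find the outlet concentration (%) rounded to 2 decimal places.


Mass balance on solute: F1*x1 + F2*x2 = F3*x3
F3 = F1 + F2 = 252 + 362 = 614 kg/hr
x3 = (F1*x1 + F2*x2)/F3
x3 = (252*0.71 + 362*0.88) / 614
x3 = 81.02%


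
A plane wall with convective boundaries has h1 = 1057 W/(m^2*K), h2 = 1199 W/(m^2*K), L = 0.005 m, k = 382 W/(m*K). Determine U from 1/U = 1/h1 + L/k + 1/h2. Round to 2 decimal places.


1/U = 1/h1 + L/k + 1/h2
1/U = 1/1057 + 0.005/382 + 1/1199
1/U = 0.0009460738 + 1.3089e-05 + 0.0008340284
1/U = 0.0017931912
U = 557.67 W/(m^2*K)


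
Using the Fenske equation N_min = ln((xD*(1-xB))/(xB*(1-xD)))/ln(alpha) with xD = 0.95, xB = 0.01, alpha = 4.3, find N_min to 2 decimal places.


N_min = ln((xD*(1-xB))/(xB*(1-xD))) / ln(alpha)
Numerator inside ln: 0.9405 / 0.0005 = 1881.0
ln(1881.0) = 7.539559
ln(alpha) = ln(4.3) = 1.458615
N_min = 7.539559 / 1.458615 = 5.17


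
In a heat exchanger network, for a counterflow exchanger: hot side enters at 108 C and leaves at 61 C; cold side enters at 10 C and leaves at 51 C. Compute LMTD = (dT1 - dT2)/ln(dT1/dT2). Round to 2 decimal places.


dT1 = Th_in - Tc_out = 108 - 51 = 57
dT2 = Th_out - Tc_in = 61 - 10 = 51
LMTD = (dT1 - dT2) / ln(dT1/dT2)
LMTD = (57 - 51) / ln(57/51)
LMTD = 53.94 K


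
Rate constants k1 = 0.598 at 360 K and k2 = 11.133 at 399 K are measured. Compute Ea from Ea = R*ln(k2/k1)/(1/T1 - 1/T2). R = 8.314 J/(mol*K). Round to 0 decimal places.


Ea = R * ln(k2/k1) / (1/T1 - 1/T2)
ln(k2/k1) = ln(11.133/0.598) = 2.9240782
1/T1 - 1/T2 = 1/360 - 1/399 = 0.000271512114
Ea = 8.314 * 2.9240782 / 0.000271512114
Ea = 89538 J/mol


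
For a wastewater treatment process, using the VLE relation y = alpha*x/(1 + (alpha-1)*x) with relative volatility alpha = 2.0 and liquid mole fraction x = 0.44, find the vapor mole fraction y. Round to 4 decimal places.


y = alpha*x / (1 + (alpha-1)*x)
y = 2.0*0.44 / (1 + (2.0-1)*0.44)
y = 0.88 / (1 + 0.44)
y = 0.88 / 1.44
y = 0.6111


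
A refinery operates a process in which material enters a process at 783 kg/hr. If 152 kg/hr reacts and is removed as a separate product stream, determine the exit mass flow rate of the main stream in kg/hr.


Steady-state mass balance on the main outlet: F_out = F_in - F_removed
F_out = 783 - 152
F_out = 631 kg/hr


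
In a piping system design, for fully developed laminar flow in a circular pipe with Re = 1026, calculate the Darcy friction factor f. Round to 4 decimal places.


f = 64 / Re
f = 64 / 1026
f = 0.0624


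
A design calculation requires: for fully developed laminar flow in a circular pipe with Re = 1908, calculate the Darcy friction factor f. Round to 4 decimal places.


f = 64 / Re
f = 64 / 1908
f = 0.0335


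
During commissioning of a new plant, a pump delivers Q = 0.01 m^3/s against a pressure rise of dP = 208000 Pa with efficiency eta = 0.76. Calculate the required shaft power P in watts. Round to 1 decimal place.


P = Q * dP / eta
P = 0.01 * 208000 / 0.76
P = 2080.0 / 0.76
P = 2736.8 W


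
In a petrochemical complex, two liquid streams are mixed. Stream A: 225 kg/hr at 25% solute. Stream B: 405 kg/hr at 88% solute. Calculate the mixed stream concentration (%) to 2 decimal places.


Mass balance on solute: F1*x1 + F2*x2 = F3*x3
F3 = F1 + F2 = 225 + 405 = 630 kg/hr
x3 = (F1*x1 + F2*x2)/F3
x3 = (225*0.25 + 405*0.88) / 630
x3 = 65.50%


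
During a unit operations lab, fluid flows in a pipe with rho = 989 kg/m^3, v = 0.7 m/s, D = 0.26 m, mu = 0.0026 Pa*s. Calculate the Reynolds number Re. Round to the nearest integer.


Re = rho * v * D / mu
Re = 989 * 0.7 * 0.26 / 0.0026
Re = 179.998 / 0.0026
Re = 69230


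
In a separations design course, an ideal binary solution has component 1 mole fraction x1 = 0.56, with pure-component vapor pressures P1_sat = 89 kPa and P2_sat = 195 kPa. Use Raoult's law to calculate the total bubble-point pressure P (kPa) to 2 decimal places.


P = x1*P1_sat + x2*P2_sat
x2 = 1 - x1 = 1 - 0.56 = 0.44
P = 0.56*89 + 0.44*195
P = 49.84 + 85.8
P = 135.64 kPa


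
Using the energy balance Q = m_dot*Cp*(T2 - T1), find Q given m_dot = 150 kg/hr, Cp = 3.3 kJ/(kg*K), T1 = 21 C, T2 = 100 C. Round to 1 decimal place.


Q = m_dot * Cp * (T2 - T1)
Q = 150 * 3.3 * (100 - 21)
Q = 150 * 3.3 * 79
Q = 39105.0 kJ/hr


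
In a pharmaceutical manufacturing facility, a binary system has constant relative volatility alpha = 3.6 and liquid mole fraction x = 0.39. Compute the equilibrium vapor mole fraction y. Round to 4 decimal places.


y = alpha*x / (1 + (alpha-1)*x)
y = 3.6*0.39 / (1 + (3.6-1)*0.39)
y = 1.404 / (1 + 1.014)
y = 1.404 / 2.014
y = 0.6971


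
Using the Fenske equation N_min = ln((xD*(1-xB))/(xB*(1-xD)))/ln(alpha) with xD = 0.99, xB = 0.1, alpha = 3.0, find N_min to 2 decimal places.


N_min = ln((xD*(1-xB))/(xB*(1-xD))) / ln(alpha)
Numerator inside ln: 0.891 / 0.001 = 891.0
ln(891.0) = 6.792344
ln(alpha) = ln(3.0) = 1.098612
N_min = 6.792344 / 1.098612 = 6.18


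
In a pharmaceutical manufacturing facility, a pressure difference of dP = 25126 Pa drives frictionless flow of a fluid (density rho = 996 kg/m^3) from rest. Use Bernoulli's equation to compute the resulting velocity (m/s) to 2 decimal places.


v = sqrt(2*dP/rho)
v = sqrt(2*25126/996)
v = sqrt(50.453815)
v = 7.10 m/s


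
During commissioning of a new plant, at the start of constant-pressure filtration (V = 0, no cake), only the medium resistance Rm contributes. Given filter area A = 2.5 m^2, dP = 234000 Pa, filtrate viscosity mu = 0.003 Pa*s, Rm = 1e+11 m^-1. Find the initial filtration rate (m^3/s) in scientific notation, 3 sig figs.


rate = A * dP / (mu * Rm)
rate = 2.5 * 234000 / (0.003 * 1e+11)
rate = 585000.0 / 3.000e+08
rate = 1.95e-03 m^3/s


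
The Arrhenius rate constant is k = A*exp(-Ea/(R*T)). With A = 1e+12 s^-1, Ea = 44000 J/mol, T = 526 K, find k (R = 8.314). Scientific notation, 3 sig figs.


k = A * exp(-Ea/(R*T))
k = 1e+12 * exp(-44000 / (8.314 * 526))
k = 1e+12 * exp(-10.061365)
k = 4.27e+07


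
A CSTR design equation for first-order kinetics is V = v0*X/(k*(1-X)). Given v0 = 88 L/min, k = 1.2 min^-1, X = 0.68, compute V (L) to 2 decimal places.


V = v0 * X / (k * (1 - X))
V = 88 * 0.68 / (1.2 * (1 - 0.68))
V = 59.84 / (1.2 * 0.32)
V = 59.84 / 0.384
V = 155.83 L


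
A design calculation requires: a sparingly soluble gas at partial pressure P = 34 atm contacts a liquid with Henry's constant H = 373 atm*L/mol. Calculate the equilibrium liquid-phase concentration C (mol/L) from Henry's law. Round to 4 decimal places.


C = P / H
C = 34 / 373
C = 0.0912 mol/L


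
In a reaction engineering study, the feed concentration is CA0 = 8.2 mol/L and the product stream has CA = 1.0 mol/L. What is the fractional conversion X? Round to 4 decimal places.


X = (CA0 - CA) / CA0
X = (8.2 - 1.0) / 8.2
X = 7.2 / 8.2
X = 0.8780


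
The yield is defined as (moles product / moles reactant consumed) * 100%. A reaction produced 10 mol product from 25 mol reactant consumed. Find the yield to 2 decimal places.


Yield = (moles product / moles consumed) * 100%
Yield = (10 / 25) * 100
Yield = 0.4 * 100
Yield = 40.00%


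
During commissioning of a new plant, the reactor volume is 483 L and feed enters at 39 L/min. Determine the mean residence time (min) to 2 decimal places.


tau = V / v0
tau = 483 / 39
tau = 12.38 min


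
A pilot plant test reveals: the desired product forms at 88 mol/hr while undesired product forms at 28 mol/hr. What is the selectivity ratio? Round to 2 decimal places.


S = desired product rate / undesired product rate
S = 88 / 28
S = 3.14


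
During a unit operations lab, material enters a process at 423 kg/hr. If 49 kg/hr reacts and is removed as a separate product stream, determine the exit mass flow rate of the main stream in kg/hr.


Steady-state mass balance on the main outlet: F_out = F_in - F_removed
F_out = 423 - 49
F_out = 374 kg/hr


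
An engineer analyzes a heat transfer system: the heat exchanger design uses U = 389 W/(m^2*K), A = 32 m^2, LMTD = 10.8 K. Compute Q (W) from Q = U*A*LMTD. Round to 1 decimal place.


Q = U * A * LMTD
Q = 389 * 32 * 10.8
Q = 134438.4 W


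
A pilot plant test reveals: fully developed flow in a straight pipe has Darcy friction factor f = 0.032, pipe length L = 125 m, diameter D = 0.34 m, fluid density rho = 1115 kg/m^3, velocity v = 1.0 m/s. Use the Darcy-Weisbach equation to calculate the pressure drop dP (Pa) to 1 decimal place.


dP = f * (L/D) * (rho*v^2/2)
dP = 0.032 * (125/0.34) * (1115*1.0^2/2)
L/D = 367.64705882
rho*v^2/2 = 1115*1.0/2 = 557.5
dP = 0.032 * 367.64705882 * 557.5
dP = 6558.8 Pa


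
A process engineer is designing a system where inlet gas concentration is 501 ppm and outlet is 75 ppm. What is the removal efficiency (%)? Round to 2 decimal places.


Efficiency = (G_in - G_out) / G_in * 100%
Efficiency = (501 - 75) / 501 * 100
Efficiency = 426 / 501 * 100
Efficiency = 85.03%


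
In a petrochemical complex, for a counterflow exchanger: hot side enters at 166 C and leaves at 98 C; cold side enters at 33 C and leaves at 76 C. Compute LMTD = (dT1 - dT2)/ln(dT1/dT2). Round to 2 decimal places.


dT1 = Th_in - Tc_out = 166 - 76 = 90
dT2 = Th_out - Tc_in = 98 - 33 = 65
LMTD = (dT1 - dT2) / ln(dT1/dT2)
LMTD = (90 - 65) / ln(90/65)
LMTD = 76.82 K


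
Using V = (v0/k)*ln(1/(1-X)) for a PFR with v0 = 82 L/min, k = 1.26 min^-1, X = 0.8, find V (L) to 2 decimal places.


V = (v0/k) * ln(1/(1-X))
V = (82/1.26) * ln(1/(1-0.8))
V = 65.079365 * ln(5.0)
V = 65.079365 * 1.609438
V = 104.74 L


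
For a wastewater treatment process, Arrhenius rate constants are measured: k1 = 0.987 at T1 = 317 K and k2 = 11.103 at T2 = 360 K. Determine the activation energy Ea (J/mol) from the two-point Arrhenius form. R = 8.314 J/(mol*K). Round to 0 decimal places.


Ea = R * ln(k2/k1) / (1/T1 - 1/T2)
ln(k2/k1) = ln(11.103/0.987) = 2.4203006
1/T1 - 1/T2 = 1/317 - 1/360 = 0.000376796355
Ea = 8.314 * 2.4203006 / 0.000376796355
Ea = 53404 J/mol


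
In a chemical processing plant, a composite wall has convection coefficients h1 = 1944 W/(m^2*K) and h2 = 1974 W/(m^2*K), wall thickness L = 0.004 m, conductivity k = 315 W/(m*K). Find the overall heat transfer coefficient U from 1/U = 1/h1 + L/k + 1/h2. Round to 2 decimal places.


1/U = 1/h1 + L/k + 1/h2
1/U = 1/1944 + 0.004/315 + 1/1974
1/U = 0.0005144033 + 1.26984e-05 + 0.0005065856
1/U = 0.0010336873
U = 967.41 W/(m^2*K)


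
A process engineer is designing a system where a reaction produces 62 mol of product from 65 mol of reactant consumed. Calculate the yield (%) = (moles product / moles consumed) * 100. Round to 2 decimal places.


Yield = (moles product / moles consumed) * 100%
Yield = (62 / 65) * 100
Yield = 0.9538 * 100
Yield = 95.38%


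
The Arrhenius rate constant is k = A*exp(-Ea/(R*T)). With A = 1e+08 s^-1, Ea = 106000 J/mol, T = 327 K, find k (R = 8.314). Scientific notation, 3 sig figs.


k = A * exp(-Ea/(R*T))
k = 1e+08 * exp(-106000 / (8.314 * 327))
k = 1e+08 * exp(-38.989538)
k = 1.17e-09


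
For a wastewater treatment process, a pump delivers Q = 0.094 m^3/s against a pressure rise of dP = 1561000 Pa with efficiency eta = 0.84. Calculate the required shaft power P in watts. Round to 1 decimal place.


P = Q * dP / eta
P = 0.094 * 1561000 / 0.84
P = 146734.0 / 0.84
P = 174683.3 W


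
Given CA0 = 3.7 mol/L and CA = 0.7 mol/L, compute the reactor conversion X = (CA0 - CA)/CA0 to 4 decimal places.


X = (CA0 - CA) / CA0
X = (3.7 - 0.7) / 3.7
X = 3.0 / 3.7
X = 0.8108


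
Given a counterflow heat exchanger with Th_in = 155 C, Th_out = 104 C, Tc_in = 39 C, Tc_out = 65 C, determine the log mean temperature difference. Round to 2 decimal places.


dT1 = Th_in - Tc_out = 155 - 65 = 90
dT2 = Th_out - Tc_in = 104 - 39 = 65
LMTD = (dT1 - dT2) / ln(dT1/dT2)
LMTD = (90 - 65) / ln(90/65)
LMTD = 76.82 K


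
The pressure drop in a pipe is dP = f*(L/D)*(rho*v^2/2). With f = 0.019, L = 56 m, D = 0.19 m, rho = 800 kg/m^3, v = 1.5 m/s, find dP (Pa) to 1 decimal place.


dP = f * (L/D) * (rho*v^2/2)
dP = 0.019 * (56/0.19) * (800*1.5^2/2)
L/D = 294.73684211
rho*v^2/2 = 800*2.25/2 = 900.0
dP = 0.019 * 294.73684211 * 900.0
dP = 5040.0 Pa


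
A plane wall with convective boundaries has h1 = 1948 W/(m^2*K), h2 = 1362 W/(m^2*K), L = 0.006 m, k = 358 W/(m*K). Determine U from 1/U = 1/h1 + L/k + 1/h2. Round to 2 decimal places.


1/U = 1/h1 + L/k + 1/h2
1/U = 1/1948 + 0.006/358 + 1/1362
1/U = 0.000513347 + 1.67598e-05 + 0.0007342144
1/U = 0.0012643212
U = 790.94 W/(m^2*K)


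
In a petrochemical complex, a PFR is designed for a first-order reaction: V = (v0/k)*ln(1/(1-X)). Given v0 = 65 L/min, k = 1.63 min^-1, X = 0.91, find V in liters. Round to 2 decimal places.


V = (v0/k) * ln(1/(1-X))
V = (65/1.63) * ln(1/(1-0.91))
V = 39.877301 * ln(11.111111)
V = 39.877301 * 2.407946
V = 96.02 L


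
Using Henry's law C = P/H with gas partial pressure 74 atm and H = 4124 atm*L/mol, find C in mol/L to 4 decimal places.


C = P / H
C = 74 / 4124
C = 0.0179 mol/L


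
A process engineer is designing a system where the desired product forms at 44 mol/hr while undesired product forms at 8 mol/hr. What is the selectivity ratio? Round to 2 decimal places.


S = desired product rate / undesired product rate
S = 44 / 8
S = 5.50


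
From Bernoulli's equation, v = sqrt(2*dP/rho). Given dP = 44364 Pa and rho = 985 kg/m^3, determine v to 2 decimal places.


v = sqrt(2*dP/rho)
v = sqrt(2*44364/985)
v = sqrt(90.079188)
v = 9.49 m/s


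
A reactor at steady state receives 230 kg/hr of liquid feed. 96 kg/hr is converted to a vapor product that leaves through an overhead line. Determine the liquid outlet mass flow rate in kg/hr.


Steady-state mass balance on the main outlet: F_out = F_in - F_removed
F_out = 230 - 96
F_out = 134 kg/hr


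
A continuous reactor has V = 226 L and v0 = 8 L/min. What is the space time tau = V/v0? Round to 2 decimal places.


tau = V / v0
tau = 226 / 8
tau = 28.25 min


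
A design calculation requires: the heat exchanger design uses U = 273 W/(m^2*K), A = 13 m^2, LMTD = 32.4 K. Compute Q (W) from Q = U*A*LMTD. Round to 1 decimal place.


Q = U * A * LMTD
Q = 273 * 13 * 32.4
Q = 114987.6 W


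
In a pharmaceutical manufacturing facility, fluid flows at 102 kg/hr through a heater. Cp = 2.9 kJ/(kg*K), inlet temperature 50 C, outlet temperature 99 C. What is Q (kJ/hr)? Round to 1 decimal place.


Q = m_dot * Cp * (T2 - T1)
Q = 102 * 2.9 * (99 - 50)
Q = 102 * 2.9 * 49
Q = 14494.2 kJ/hr


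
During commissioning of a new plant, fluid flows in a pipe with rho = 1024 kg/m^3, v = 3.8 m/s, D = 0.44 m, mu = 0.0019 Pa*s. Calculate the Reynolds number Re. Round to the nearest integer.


Re = rho * v * D / mu
Re = 1024 * 3.8 * 0.44 / 0.0019
Re = 1712.128 / 0.0019
Re = 901120


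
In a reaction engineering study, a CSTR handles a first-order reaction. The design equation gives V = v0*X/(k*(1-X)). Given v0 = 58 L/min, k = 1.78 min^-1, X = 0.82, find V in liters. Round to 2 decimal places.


V = v0 * X / (k * (1 - X))
V = 58 * 0.82 / (1.78 * (1 - 0.82))
V = 47.56 / (1.78 * 0.18)
V = 47.56 / 0.3204
V = 148.44 L


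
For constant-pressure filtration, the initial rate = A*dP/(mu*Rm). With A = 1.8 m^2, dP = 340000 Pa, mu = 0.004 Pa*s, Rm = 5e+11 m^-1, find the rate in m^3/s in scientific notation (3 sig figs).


rate = A * dP / (mu * Rm)
rate = 1.8 * 340000 / (0.004 * 5e+11)
rate = 612000.0 / 2.000e+09
rate = 3.06e-04 m^3/s


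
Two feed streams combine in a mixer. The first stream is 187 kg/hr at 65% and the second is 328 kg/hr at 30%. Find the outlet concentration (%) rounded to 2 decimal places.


Mass balance on solute: F1*x1 + F2*x2 = F3*x3
F3 = F1 + F2 = 187 + 328 = 515 kg/hr
x3 = (F1*x1 + F2*x2)/F3
x3 = (187*0.65 + 328*0.3) / 515
x3 = 42.71%


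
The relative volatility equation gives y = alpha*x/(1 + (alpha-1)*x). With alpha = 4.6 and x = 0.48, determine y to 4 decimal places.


y = alpha*x / (1 + (alpha-1)*x)
y = 4.6*0.48 / (1 + (4.6-1)*0.48)
y = 2.208 / (1 + 1.728)
y = 2.208 / 2.728
y = 0.8094


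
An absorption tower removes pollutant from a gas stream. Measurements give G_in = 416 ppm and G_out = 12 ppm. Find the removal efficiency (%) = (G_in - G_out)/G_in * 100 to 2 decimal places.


Efficiency = (G_in - G_out) / G_in * 100%
Efficiency = (416 - 12) / 416 * 100
Efficiency = 404 / 416 * 100
Efficiency = 97.12%


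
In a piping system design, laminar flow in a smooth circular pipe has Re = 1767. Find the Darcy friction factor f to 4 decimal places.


f = 64 / Re
f = 64 / 1767
f = 0.0362


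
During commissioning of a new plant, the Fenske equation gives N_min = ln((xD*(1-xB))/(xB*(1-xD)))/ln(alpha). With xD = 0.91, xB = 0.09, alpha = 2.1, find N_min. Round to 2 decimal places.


N_min = ln((xD*(1-xB))/(xB*(1-xD))) / ln(alpha)
Numerator inside ln: 0.8281 / 0.0081 = 102.234568
ln(102.234568) = 4.62727
ln(alpha) = ln(2.1) = 0.741937
N_min = 4.62727 / 0.741937 = 6.24


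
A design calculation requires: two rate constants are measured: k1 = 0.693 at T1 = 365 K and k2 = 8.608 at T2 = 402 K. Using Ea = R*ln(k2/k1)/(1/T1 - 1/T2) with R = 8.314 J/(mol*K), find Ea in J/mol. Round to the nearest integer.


Ea = R * ln(k2/k1) / (1/T1 - 1/T2)
ln(k2/k1) = ln(8.608/0.693) = 2.5194173
1/T1 - 1/T2 = 1/365 - 1/402 = 0.000252163838
Ea = 8.314 * 2.5194173 / 0.000252163838
Ea = 83067 J/mol


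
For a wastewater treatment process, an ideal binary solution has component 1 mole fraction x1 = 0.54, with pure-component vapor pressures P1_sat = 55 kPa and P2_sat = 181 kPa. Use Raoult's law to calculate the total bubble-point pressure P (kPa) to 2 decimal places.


P = x1*P1_sat + x2*P2_sat
x2 = 1 - x1 = 1 - 0.54 = 0.46
P = 0.54*55 + 0.46*181
P = 29.7 + 83.26
P = 112.96 kPa


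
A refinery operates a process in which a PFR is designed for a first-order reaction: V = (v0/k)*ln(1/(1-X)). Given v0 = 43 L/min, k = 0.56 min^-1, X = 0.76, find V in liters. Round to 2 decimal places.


V = (v0/k) * ln(1/(1-X))
V = (43/0.56) * ln(1/(1-0.76))
V = 76.785714 * ln(4.166667)
V = 76.785714 * 1.427116
V = 109.58 L


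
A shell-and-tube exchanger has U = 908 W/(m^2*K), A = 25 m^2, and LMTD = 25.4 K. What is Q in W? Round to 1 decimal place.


Q = U * A * LMTD
Q = 908 * 25 * 25.4
Q = 576580.0 W


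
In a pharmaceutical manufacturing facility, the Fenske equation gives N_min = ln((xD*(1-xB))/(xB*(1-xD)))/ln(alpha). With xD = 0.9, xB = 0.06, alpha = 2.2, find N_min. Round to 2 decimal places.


N_min = ln((xD*(1-xB))/(xB*(1-xD))) / ln(alpha)
Numerator inside ln: 0.846 / 0.006 = 141.0
ln(141.0) = 4.94876
ln(alpha) = ln(2.2) = 0.788457
N_min = 4.94876 / 0.788457 = 6.28


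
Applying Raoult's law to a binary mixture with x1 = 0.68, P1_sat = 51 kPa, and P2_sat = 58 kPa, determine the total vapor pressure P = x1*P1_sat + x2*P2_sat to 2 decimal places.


P = x1*P1_sat + x2*P2_sat
x2 = 1 - x1 = 1 - 0.68 = 0.32
P = 0.68*51 + 0.32*58
P = 34.68 + 18.56
P = 53.24 kPa


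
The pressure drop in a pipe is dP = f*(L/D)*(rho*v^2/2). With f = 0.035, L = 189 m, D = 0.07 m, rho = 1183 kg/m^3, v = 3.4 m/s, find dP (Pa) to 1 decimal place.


dP = f * (L/D) * (rho*v^2/2)
dP = 0.035 * (189/0.07) * (1183*3.4^2/2)
L/D = 2700.0
rho*v^2/2 = 1183*11.56/2 = 6837.74
dP = 0.035 * 2700.0 * 6837.74
dP = 646166.4 Pa


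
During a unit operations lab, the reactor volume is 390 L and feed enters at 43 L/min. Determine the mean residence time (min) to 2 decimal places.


tau = V / v0
tau = 390 / 43
tau = 9.07 min


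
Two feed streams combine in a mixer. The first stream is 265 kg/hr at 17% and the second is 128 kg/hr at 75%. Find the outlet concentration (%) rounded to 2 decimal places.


Mass balance on solute: F1*x1 + F2*x2 = F3*x3
F3 = F1 + F2 = 265 + 128 = 393 kg/hr
x3 = (F1*x1 + F2*x2)/F3
x3 = (265*0.17 + 128*0.75) / 393
x3 = 35.89%


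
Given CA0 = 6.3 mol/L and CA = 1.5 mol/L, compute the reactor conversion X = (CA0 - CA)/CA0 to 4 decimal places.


X = (CA0 - CA) / CA0
X = (6.3 - 1.5) / 6.3
X = 4.8 / 6.3
X = 0.7619


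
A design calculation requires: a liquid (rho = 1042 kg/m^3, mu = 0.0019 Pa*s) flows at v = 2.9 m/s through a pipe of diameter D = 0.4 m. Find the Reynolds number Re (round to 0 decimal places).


Re = rho * v * D / mu
Re = 1042 * 2.9 * 0.4 / 0.0019
Re = 1208.72 / 0.0019
Re = 636168


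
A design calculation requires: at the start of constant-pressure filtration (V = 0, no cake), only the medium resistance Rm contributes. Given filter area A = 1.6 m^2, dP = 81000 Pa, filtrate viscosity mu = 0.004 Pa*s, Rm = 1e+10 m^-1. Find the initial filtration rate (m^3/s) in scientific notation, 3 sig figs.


rate = A * dP / (mu * Rm)
rate = 1.6 * 81000 / (0.004 * 1e+10)
rate = 129600.0 / 4.000e+07
rate = 3.24e-03 m^3/s


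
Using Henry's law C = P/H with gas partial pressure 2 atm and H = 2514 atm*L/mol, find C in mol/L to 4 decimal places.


C = P / H
C = 2 / 2514
C = 0.0008 mol/L


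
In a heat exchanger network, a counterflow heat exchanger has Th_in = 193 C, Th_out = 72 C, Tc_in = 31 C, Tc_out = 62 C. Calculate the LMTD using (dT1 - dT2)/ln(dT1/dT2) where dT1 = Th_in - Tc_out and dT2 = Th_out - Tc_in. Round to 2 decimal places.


dT1 = Th_in - Tc_out = 193 - 62 = 131
dT2 = Th_out - Tc_in = 72 - 31 = 41
LMTD = (dT1 - dT2) / ln(dT1/dT2)
LMTD = (131 - 41) / ln(131/41)
LMTD = 77.48 K


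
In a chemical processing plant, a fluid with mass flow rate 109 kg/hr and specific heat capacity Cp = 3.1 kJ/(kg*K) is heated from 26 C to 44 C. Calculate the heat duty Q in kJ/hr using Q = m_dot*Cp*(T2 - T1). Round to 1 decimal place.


Q = m_dot * Cp * (T2 - T1)
Q = 109 * 3.1 * (44 - 26)
Q = 109 * 3.1 * 18
Q = 6082.2 kJ/hr
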